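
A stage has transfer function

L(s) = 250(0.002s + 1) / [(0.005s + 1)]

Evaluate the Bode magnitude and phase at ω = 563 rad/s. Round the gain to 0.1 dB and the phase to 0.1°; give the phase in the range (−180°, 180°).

42.0 dB, -22.1°

At ω = 563 rad/s:
zero (1 + j563·0.002) = 1 + j1.126 → |·| ≈ 1.5059, ∠ ≈ 48.39°
pole (1 + j563·0.005) = 1 + j2.815 → |·| ≈ 2.9873, ∠ ≈ 70.44°
|L| = 250 · 1.5059 / (2.9873) ≈ 126.03
Gain = 20 log₁₀(126.03) ≈ 42.01 dB
∠L = (48.39°) − (70.44°) = -22.05°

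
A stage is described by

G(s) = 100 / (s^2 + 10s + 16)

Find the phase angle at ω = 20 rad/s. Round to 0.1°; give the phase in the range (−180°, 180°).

-152.5°

Substitute s = j20:
Numerator: 100 = 100 + j0
Denominator: (j20)^2 + 10(j20) + 16 = -384 + j200
|N| = √(100² + 0²) ≈ 100, ∠N ≈ 0.00°
|D| = √(384² + 200²) ≈ 432.96, ∠D ≈ 152.49°
∠G = 0.00° − 152.49° = -152.49°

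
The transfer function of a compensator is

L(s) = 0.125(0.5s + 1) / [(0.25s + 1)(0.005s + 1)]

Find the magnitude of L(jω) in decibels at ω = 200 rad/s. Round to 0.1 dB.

-15.1 dB

At ω = 200 rad/s:
zero (1 + j200·0.5) = 1 + j100 → |·| ≈ 100, ∠ ≈ 89.43°
pole (1 + j200·0.25) = 1 + j50 → |·| ≈ 50.01, ∠ ≈ 88.85°
pole (1 + j200·0.005) = 1 + j1 → |·| ≈ 1.4142, ∠ ≈ 45.00°
|L| = 0.125 · 100 / (50.01 · 1.4142) ≈ 0.17674
Gain = 20 log₁₀(0.17674) ≈ -15.05 dB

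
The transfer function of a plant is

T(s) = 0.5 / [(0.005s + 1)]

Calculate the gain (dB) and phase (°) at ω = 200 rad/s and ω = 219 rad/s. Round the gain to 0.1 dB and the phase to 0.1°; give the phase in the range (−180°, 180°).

At ω = 200 rad/s:
pole (1 + j200·0.005) = 1 + j1 → |·| ≈ 1.4142, ∠ ≈ 45.00°
|T| = 0.5 · 1 / (1.4142) ≈ 0.35356
Gain = 20 log₁₀(0.35356) ≈ -9.03 dB
∠T = (0°) − (45.00°) = -45.00°

At ω = 219 rad/s:
pole (1 + j219·0.005) = 1 + j1.095 → |·| ≈ 1.4829, ∠ ≈ 47.60°
|T| = 0.5 · 1 / (1.4829) ≈ 0.33718
Gain = 20 log₁₀(0.33718) ≈ -9.44 dB
∠T = (0°) − (47.60°) = -47.60°

ω = 200: -9.0 dB, -45.0°; ω = 219: -9.4 dB, -47.6°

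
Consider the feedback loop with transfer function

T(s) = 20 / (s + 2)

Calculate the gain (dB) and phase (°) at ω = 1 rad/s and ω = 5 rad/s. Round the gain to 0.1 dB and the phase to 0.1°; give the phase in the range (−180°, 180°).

ω = 1: 19.0 dB, -26.6°; ω = 5: 11.4 dB, -68.2°

At s = jω = j1:
pole (s+2): 2 + j1 → |·| = √(2²+1²) = √5 ≈ 2.2361, ∠ = arctan(1/2) ≈ 26.57°
|T| = 20 / 2.2361 ≈ 8.9441
Gain = 20 log₁₀(8.9441) ≈ 19.03 dB
∠T = 0.00° − 26.57° = -26.57°

At s = jω = j5:
pole (s+2): 2 + j5 → |·| = √(2²+5²) = √29 ≈ 5.3852, ∠ = arctan(5/2) ≈ 68.20°
|T| = 20 / 5.3852 ≈ 3.7139
Gain = 20 log₁₀(3.7139) ≈ 11.40 dB
∠T = 0.00° − 68.20° = -68.20°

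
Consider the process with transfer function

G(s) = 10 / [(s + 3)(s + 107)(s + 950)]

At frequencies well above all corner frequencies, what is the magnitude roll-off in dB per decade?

Each pole contributes −20 dB/decade at high frequency; each zero contributes +20 dB/decade.
Net: 0 zero(s) − 3 pole(s) → -60 dB/decade.

-60 dB/decade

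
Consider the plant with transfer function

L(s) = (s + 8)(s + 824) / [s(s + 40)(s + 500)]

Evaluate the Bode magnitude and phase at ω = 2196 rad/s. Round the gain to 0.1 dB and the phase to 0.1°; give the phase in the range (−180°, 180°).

At s = jω = j2196:
zero (s+8): 8 + j2196 → |·| = √(8²+2196²) = √4822480 ≈ 2196, ∠ = arctan(2196/8) ≈ 89.79°
zero (s+824): 824 + j2196 → |·| = √(824²+2196²) = √5501392 ≈ 2345.5, ∠ = arctan(2196/824) ≈ 69.43°
pole (s+40): 40 + j2196 → |·| = √(40²+2196²) = √4824016 ≈ 2196.4, ∠ = arctan(2196/40) ≈ 88.96°
pole (s+500): 500 + j2196 → |·| = √(500²+2196²) = √5072416 ≈ 2252.2, ∠ = arctan(2196/500) ≈ 77.17°
pole at origin: |s| = 2196, ∠ = 90.00° (in denominator)
|L| = 1 · 5.1507e+06 / 1.0863e+10 ≈ 0.00047415
Gain = 20 log₁₀(0.00047415) ≈ -66.48 dB
∠L = 159.22° − 256.13° = -96.91°

-66.5 dB, -96.9°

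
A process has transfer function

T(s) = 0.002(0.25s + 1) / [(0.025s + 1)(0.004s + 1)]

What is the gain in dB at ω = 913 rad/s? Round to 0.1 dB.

At ω = 913 rad/s:
zero (1 + j913·0.25) = 1 + j228.25 → |·| ≈ 228.25, ∠ ≈ 89.75°
pole (1 + j913·0.025) = 1 + j22.825 → |·| ≈ 22.847, ∠ ≈ 87.49°
pole (1 + j913·0.004) = 1 + j3.652 → |·| ≈ 3.7864, ∠ ≈ 74.69°
|T| = 0.002 · 228.25 / (22.847 · 3.7864) ≈ 0.005277
Gain = 20 log₁₀(0.005277) ≈ -45.55 dB

-45.6 dB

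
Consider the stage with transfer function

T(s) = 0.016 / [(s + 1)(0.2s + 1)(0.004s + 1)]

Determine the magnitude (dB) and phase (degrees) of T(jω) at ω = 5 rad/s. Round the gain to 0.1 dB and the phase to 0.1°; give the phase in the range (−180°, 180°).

-53.1 dB, -124.8°

At ω = 5 rad/s:
pole (1 + j5·1) = 1 + j5 → |·| ≈ 5.099, ∠ ≈ 78.69°
pole (1 + j5·0.2) = 1 + j1 → |·| ≈ 1.4142, ∠ ≈ 45.00°
pole (1 + j5·0.004) = 1 + j0.02 → |·| ≈ 1.0002, ∠ ≈ 1.15°
|T| = 0.016 · 1 / (5.099 · 1.4142 · 1.0002) ≈ 0.0022184
Gain = 20 log₁₀(0.0022184) ≈ -53.08 dB
∠T = (0°) − (78.69° + 45.00° + 1.15°) = -124.84°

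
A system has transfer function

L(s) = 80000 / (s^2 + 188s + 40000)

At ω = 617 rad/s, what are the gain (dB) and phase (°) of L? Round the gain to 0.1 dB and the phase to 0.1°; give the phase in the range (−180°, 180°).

At s = jω = j617:
quadratic: (j617)² + 188·j617 + 40000 = -340689 + j115996 → |·| ≈ 3.5989e+05, ∠ ≈ 161.20°
|L| = 80000 / 3.5989e+05 ≈ 0.22229
Gain = 20 log₁₀(0.22229) ≈ -13.06 dB
∠L = 0.00° − 161.20° = -161.20°

-13.1 dB, -161.2°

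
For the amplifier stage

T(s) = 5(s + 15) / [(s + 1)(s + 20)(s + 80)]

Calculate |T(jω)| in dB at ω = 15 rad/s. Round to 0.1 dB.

At s = jω = j15:
zero (s+15): 15 + j15 → |·| = √(15²+15²) = √450 ≈ 21.213, ∠ = arctan(15/15) ≈ 45.00°
pole (s+1): 1 + j15 → |·| = √(1²+15²) = √226 ≈ 15.033, ∠ = arctan(15/1) ≈ 86.19°
pole (s+20): 20 + j15 → |·| = √(20²+15²) = √625 ≈ 25, ∠ = arctan(15/20) ≈ 36.87°
pole (s+80): 80 + j15 → |·| = √(80²+15²) = √6625 ≈ 81.394, ∠ = arctan(15/80) ≈ 10.62°
|T| = 5 · 21.213 / 30590 ≈ 0.0034673
Gain = 20 log₁₀(0.0034673) ≈ -49.20 dB

-49.2 dB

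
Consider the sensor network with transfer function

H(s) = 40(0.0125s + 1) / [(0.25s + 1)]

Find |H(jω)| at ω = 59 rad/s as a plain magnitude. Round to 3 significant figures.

At ω = 59 rad/s:
zero (1 + j59·0.0125) = 1 + j0.7375 → |·| ≈ 1.2425, ∠ ≈ 36.41°
pole (1 + j59·0.25) = 1 + j14.75 → |·| ≈ 14.784, ∠ ≈ 86.12°
|H| = 40 · 1.2425 / (14.784) ≈ 3.3617

3.36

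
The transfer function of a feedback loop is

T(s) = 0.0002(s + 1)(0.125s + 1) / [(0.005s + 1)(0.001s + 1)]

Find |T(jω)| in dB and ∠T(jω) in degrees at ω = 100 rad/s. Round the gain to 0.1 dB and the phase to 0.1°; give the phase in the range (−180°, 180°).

-13.0 dB, 142.6°

At ω = 100 rad/s:
zero (1 + j100·1) = 1 + j100 → |·| ≈ 100, ∠ ≈ 89.43°
zero (1 + j100·0.125) = 1 + j12.5 → |·| ≈ 12.54, ∠ ≈ 85.43°
pole (1 + j100·0.005) = 1 + j0.5 → |·| ≈ 1.118, ∠ ≈ 26.57°
pole (1 + j100·0.001) = 1 + j0.1 → |·| ≈ 1.005, ∠ ≈ 5.71°
|T| = 0.0002 · 100 · 12.54 / (1.118 · 1.005) ≈ 0.22321
Gain = 20 log₁₀(0.22321) ≈ -13.03 dB
∠T = (89.43° + 85.43°) − (26.57° + 5.71°) = 142.58°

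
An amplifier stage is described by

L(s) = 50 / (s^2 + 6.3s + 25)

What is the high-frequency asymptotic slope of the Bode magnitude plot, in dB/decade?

Each pole contributes −20 dB/decade at high frequency; each zero contributes +20 dB/decade.
Net: 0 zero(s) − 2 pole(s) → -40 dB/decade.

-40 dB/decade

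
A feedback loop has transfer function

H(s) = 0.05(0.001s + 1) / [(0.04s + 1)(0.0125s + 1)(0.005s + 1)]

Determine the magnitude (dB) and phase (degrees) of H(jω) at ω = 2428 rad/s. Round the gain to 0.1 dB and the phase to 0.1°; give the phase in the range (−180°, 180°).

-108.7 dB, 164.8°

At ω = 2428 rad/s:
zero (1 + j2428·0.001) = 1 + j2.428 → |·| ≈ 2.6259, ∠ ≈ 67.62°
pole (1 + j2428·0.04) = 1 + j97.12 → |·| ≈ 97.125, ∠ ≈ 89.41°
pole (1 + j2428·0.0125) = 1 + j30.35 → |·| ≈ 30.366, ∠ ≈ 88.11°
pole (1 + j2428·0.005) = 1 + j12.14 → |·| ≈ 12.181, ∠ ≈ 85.29°
|H| = 0.05 · 2.6259 / (97.125 · 30.366 · 12.181) ≈ 3.6547e-06
Gain = 20 log₁₀(3.6547e-06) ≈ -108.74 dB
∠H = (67.62°) − (89.41° + 88.11° + 85.29°) = -195.19° ≡ 164.81° (principal value)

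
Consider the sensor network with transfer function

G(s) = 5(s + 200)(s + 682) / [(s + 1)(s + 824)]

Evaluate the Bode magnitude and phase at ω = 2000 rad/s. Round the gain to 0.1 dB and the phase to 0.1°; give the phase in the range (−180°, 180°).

At s = jω = j2000:
zero (s+200): 200 + j2000 → |·| = √(200²+2000²) = √4040000 ≈ 2010, ∠ = arctan(2000/200) ≈ 84.29°
zero (s+682): 682 + j2000 → |·| = √(682²+2000²) = √4465124 ≈ 2113.1, ∠ = arctan(2000/682) ≈ 71.17°
pole (s+1): 1 + j2000 → |·| = √(1²+2000²) = √4000001 ≈ 2000, ∠ = arctan(2000/1) ≈ 89.97°
pole (s+824): 824 + j2000 → |·| = √(824²+2000²) = √4678976 ≈ 2163.1, ∠ = arctan(2000/824) ≈ 67.61°
|G| = 5 · 4.2473e+06 / 4.3262e+06 ≈ 4.9088
Gain = 20 log₁₀(4.9088) ≈ 13.82 dB
∠G = 155.46° − 157.58° = -2.12°

13.8 dB, -2.1°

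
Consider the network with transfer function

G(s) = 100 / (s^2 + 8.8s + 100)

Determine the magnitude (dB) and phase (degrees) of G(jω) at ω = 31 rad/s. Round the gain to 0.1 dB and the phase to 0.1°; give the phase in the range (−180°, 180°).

-19.1 dB, -162.4°

At s = jω = j31:
quadratic: (j31)² + 8.8·j31 + 100 = -861 + j272.8 → |·| ≈ 903.18, ∠ ≈ 162.42°
|G| = 100 / 903.18 ≈ 0.11072
Gain = 20 log₁₀(0.11072) ≈ -19.12 dB
∠G = 0.00° − 162.42° = -162.42°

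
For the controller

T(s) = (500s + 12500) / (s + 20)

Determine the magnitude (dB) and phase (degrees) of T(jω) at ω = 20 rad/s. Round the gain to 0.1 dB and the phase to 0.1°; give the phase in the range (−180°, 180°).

55.1 dB, -6.3°

Substitute s = j20:
Numerator: 500(j20) + 12500 = 12500 + j10000
Denominator: (j20) + 20 = 20 + j20
|N| = √(12500² + 10000²) ≈ 16008, ∠N ≈ 38.66°
|D| = √(20² + 20²) ≈ 28.284, ∠D ≈ 45.00°
|T| = 16008 / 28.284 ≈ 565.97
Gain = 20 log₁₀(565.97) ≈ 55.06 dB
∠T = 38.66° − 45.00° = -6.34°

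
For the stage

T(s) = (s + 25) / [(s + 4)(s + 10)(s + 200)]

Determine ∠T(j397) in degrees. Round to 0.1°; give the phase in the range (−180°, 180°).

At s = jω = j397:
zero (s+25): 25 + j397 → |·| = √(25²+397²) = √158234 ≈ 397.79, ∠ = arctan(397/25) ≈ 86.40°
pole (s+4): 4 + j397 → |·| = √(4²+397²) = √157625 ≈ 397.02, ∠ = arctan(397/4) ≈ 89.42°
pole (s+10): 10 + j397 → |·| = √(10²+397²) = √157709 ≈ 397.13, ∠ = arctan(397/10) ≈ 88.56°
pole (s+200): 200 + j397 → |·| = √(200²+397²) = √197609 ≈ 444.53, ∠ = arctan(397/200) ≈ 63.26°
∠T = 86.40° − 241.24° = -154.84°

-154.8°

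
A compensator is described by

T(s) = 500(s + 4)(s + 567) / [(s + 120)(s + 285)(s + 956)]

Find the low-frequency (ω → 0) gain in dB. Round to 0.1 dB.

-29.2 dB

T(0) = 500·4·567 / (120·285·956) ≈ 0.034684
20 log₁₀(0.034684) ≈ -29.20 dB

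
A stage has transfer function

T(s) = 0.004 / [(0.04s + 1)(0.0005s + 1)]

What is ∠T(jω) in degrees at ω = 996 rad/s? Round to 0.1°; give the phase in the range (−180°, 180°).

At ω = 996 rad/s:
pole (1 + j996·0.04) = 1 + j39.84 → |·| ≈ 39.853, ∠ ≈ 88.56°
pole (1 + j996·0.0005) = 1 + j0.498 → |·| ≈ 1.1171, ∠ ≈ 26.47°
∠T = (0°) − (88.56° + 26.47°) = -115.03°

-115.0°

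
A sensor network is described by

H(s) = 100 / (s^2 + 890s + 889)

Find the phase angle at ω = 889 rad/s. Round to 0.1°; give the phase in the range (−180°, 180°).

-134.9°

Substitute s = j889:
Numerator: 100 = 100 + j0
Denominator: (j889)^2 + 890(j889) + 889 = -789432 + j791210
|N| = √(100² + 0²) ≈ 100, ∠N ≈ 0.00°
|D| = √(789432² + 791210²) ≈ 1.1177e+06, ∠D ≈ 134.94°
∠H = 0.00° − 134.94° = -134.94°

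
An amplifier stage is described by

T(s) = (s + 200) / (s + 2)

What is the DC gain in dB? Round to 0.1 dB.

40.0 dB

T(0) = 200 / 2 = 100
20 log₁₀(100) ≈ 40.00 dB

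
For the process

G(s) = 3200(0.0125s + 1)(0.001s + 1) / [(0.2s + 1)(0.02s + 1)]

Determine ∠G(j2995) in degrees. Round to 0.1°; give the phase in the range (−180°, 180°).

At ω = 2995 rad/s:
zero (1 + j2995·0.0125) = 1 + j37.4375 → |·| ≈ 37.451, ∠ ≈ 88.47°
zero (1 + j2995·0.001) = 1 + j2.995 → |·| ≈ 3.1575, ∠ ≈ 71.54°
pole (1 + j2995·0.2) = 1 + j599 → |·| ≈ 599, ∠ ≈ 89.90°
pole (1 + j2995·0.02) = 1 + j59.9 → |·| ≈ 59.908, ∠ ≈ 89.04°
∠G = (88.47° + 71.54°) − (89.90° + 89.04°) = -18.93°

-18.9°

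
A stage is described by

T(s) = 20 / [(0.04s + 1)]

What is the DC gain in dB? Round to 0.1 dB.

26.0 dB

T(0) = 20 · 1 / 1 = 20
20 log₁₀(20) ≈ 26.02 dB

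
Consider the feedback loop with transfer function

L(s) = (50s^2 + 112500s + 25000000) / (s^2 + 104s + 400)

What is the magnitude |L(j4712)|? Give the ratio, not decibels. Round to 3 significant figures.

54.4

Substitute s = j4712:
Numerator: 50(j4712)^2 + 112500(j4712) + 25000000 = -1085147200 + j530100000
Denominator: (j4712)^2 + 104(j4712) + 400 = -22202544 + j490048
|N| = √(1085147200² + 530100000²) ≈ 1.2077e+09, ∠N ≈ 153.96°
|D| = √(22202544² + 490048²) ≈ 2.2208e+07, ∠D ≈ 178.74°
|L| = 1.2077e+09 / 2.2208e+07 ≈ 54.381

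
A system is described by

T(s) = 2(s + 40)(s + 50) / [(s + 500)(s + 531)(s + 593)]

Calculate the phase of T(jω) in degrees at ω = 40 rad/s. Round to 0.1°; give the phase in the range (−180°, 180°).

At s = jω = j40:
zero (s+40): 40 + j40 → |·| = √(40²+40²) = √3200 ≈ 56.569, ∠ = arctan(40/40) ≈ 45.00°
zero (s+50): 50 + j40 → |·| = √(50²+40²) = √4100 ≈ 64.031, ∠ = arctan(40/50) ≈ 38.66°
pole (s+500): 500 + j40 → |·| = √(500²+40²) = √251600 ≈ 501.6, ∠ = arctan(40/500) ≈ 4.57°
pole (s+531): 531 + j40 → |·| = √(531²+40²) = √283561 ≈ 532.5, ∠ = arctan(40/531) ≈ 4.31°
pole (s+593): 593 + j40 → |·| = √(593²+40²) = √353249 ≈ 594.35, ∠ = arctan(40/593) ≈ 3.86°
∠T = 83.66° − 12.74° = 70.92°

70.9°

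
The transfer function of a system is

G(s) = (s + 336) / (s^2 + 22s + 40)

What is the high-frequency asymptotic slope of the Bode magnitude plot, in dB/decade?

Each pole contributes −20 dB/decade at high frequency; each zero contributes +20 dB/decade.
Net: 1 zero(s) − 2 pole(s) → -20 dB/decade.

-20 dB/decade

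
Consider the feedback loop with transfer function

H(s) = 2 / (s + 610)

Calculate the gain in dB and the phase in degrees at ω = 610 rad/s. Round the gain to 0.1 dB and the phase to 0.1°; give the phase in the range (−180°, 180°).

-52.7 dB, -45.0°

Substitute s = j610:
Numerator: 2 = 2 + j0
Denominator: (j610) + 610 = 610 + j610
|N| = √(2² + 0²) ≈ 2, ∠N ≈ 0.00°
|D| = √(610² + 610²) ≈ 862.67, ∠D ≈ 45.00°
|H| = 2 / 862.67 ≈ 0.0023184
Gain = 20 log₁₀(0.0023184) ≈ -52.70 dB
∠H = 0.00° − 45.00° = -45.00°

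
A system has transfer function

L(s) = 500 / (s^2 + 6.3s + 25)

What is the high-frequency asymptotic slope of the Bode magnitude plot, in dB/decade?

-40 dB/decade

Each pole contributes −20 dB/decade at high frequency; each zero contributes +20 dB/decade.
Net: 0 zero(s) − 2 pole(s) → -40 dB/decade.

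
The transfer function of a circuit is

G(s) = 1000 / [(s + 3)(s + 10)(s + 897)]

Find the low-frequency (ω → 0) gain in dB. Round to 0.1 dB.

-28.6 dB

G(0) = 1000 / (3·10·897) ≈ 0.037161
20 log₁₀(0.037161) ≈ -28.60 dB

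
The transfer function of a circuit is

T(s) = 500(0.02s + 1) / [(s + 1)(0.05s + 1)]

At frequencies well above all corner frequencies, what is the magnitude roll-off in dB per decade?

Each pole contributes −20 dB/decade at high frequency; each zero contributes +20 dB/decade.
Net: 1 zero(s) − 2 pole(s) → -20 dB/decade.

-20 dB/decade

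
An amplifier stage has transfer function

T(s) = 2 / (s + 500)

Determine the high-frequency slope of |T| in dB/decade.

-20 dB/decade

Each pole contributes −20 dB/decade at high frequency; each zero contributes +20 dB/decade.
Net: 0 zero(s) − 1 pole(s) → -20 dB/decade.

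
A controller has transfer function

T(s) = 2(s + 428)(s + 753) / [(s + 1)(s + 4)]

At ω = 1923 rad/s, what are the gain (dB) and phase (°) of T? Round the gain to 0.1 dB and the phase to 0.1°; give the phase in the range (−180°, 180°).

6.9 dB, -33.8°

At s = jω = j1923:
zero (s+428): 428 + j1923 → |·| = √(428²+1923²) = √3881113 ≈ 1970.1, ∠ = arctan(1923/428) ≈ 77.45°
zero (s+753): 753 + j1923 → |·| = √(753²+1923²) = √4264938 ≈ 2065.2, ∠ = arctan(1923/753) ≈ 68.62°
pole (s+1): 1 + j1923 → |·| = √(1²+1923²) = √3697930 ≈ 1923, ∠ = arctan(1923/1) ≈ 89.97°
pole (s+4): 4 + j1923 → |·| = √(4²+1923²) = √3697945 ≈ 1923, ∠ = arctan(1923/4) ≈ 89.88°
|T| = 2 · 4.0687e+06 / 3.6979e+06 ≈ 2.2005
Gain = 20 log₁₀(2.2005) ≈ 6.85 dB
∠T = 146.07° − 179.85° = -33.78°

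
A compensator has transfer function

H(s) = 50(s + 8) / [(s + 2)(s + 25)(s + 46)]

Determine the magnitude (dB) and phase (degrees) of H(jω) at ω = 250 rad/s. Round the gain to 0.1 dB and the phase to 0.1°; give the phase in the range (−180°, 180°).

At s = jω = j250:
zero (s+8): 8 + j250 → |·| = √(8²+250²) = √62564 ≈ 250.13, ∠ = arctan(250/8) ≈ 88.17°
pole (s+2): 2 + j250 → |·| = √(2²+250²) = √62504 ≈ 250.01, ∠ = arctan(250/2) ≈ 89.54°
pole (s+25): 25 + j250 → |·| = √(25²+250²) = √63125 ≈ 251.25, ∠ = arctan(250/25) ≈ 84.29°
pole (s+46): 46 + j250 → |·| = √(46²+250²) = √64616 ≈ 254.2, ∠ = arctan(250/46) ≈ 79.57°
|H| = 50 · 250.13 / 1.5968e+07 ≈ 0.00078322
Gain = 20 log₁₀(0.00078322) ≈ -62.12 dB
∠H = 88.17° − 253.40° = -165.23°

-62.1 dB, -165.2°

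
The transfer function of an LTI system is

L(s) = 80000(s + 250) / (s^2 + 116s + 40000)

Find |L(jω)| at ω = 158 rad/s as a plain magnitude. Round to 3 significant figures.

At s = jω = j158:
zero (s+250): 250 + j158 → |·| = √(250²+158²) = √87464 ≈ 295.74, ∠ = arctan(158/250) ≈ 32.29°
quadratic: (j158)² + 116·j158 + 40000 = 15036 + j18328 → |·| ≈ 23706, ∠ ≈ 50.64°
|L| = 80000 · 295.74 / 23706 ≈ 998.03

998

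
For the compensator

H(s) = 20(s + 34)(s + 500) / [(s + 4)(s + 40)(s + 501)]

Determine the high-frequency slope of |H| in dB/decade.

Each pole contributes −20 dB/decade at high frequency; each zero contributes +20 dB/decade.
Net: 2 zero(s) − 3 pole(s) → -20 dB/decade.

-20 dB/decade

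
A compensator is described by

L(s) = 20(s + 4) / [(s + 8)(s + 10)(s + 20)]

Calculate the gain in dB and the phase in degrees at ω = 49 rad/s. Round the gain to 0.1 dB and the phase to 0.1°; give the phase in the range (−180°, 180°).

-42.5 dB, -141.7°

At s = jω = j49:
zero (s+4): 4 + j49 → |·| = √(4²+49²) = √2417 ≈ 49.163, ∠ = arctan(49/4) ≈ 85.33°
pole (s+8): 8 + j49 → |·| = √(8²+49²) = √2465 ≈ 49.649, ∠ = arctan(49/8) ≈ 80.73°
pole (s+10): 10 + j49 → |·| = √(10²+49²) = √2501 ≈ 50.01, ∠ = arctan(49/10) ≈ 78.47°
pole (s+20): 20 + j49 → |·| = √(20²+49²) = √2801 ≈ 52.924, ∠ = arctan(49/20) ≈ 67.80°
|L| = 20 · 49.163 / 1.3141e+05 ≈ 0.0074824
Gain = 20 log₁₀(0.0074824) ≈ -42.52 dB
∠L = 85.33° − 227.00° = -141.67°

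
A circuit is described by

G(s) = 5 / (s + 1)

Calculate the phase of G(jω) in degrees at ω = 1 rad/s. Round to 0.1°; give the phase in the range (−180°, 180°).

-45.0°

Substitute s = j1:
Numerator: 5 = 5 + j0
Denominator: (j1) + 1 = 1 + j1
|N| = √(5² + 0²) ≈ 5, ∠N ≈ 0.00°
|D| = √(1² + 1²) ≈ 1.4142, ∠D ≈ 45.00°
∠G = 0.00° − 45.00° = -45.00°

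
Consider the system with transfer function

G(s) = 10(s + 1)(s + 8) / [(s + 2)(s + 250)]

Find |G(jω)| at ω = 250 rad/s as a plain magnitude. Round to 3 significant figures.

At s = jω = j250:
zero (s+1): 1 + j250 → |·| = √(1²+250²) = √62501 ≈ 250, ∠ = arctan(250/1) ≈ 89.77°
zero (s+8): 8 + j250 → |·| = √(8²+250²) = √62564 ≈ 250.13, ∠ = arctan(250/8) ≈ 88.17°
pole (s+2): 2 + j250 → |·| = √(2²+250²) = √62504 ≈ 250.01, ∠ = arctan(250/2) ≈ 89.54°
pole (s+250): 250 + j250 → |·| = √(250²+250²) = √125000 ≈ 353.55, ∠ = arctan(250/250) ≈ 45.00°
|G| = 10 · 62532 / 88391 ≈ 7.0745

7.07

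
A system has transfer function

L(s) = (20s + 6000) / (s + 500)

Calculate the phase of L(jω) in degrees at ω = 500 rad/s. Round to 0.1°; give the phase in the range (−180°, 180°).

Substitute s = j500:
Numerator: 20(j500) + 6000 = 6000 + j10000
Denominator: (j500) + 500 = 500 + j500
|N| = √(6000² + 10000²) ≈ 11662, ∠N ≈ 59.04°
|D| = √(500² + 500²) ≈ 707.11, ∠D ≈ 45.00°
∠L = 59.04° − 45.00° = 14.04°

14.0°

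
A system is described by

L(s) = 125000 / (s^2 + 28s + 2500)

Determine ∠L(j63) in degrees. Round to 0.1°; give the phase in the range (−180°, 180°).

At s = jω = j63:
quadratic: (j63)² + 28·j63 + 2500 = -1469 + j1764 → |·| ≈ 2295.6, ∠ ≈ 129.79°
∠L = 0.00° − 129.79° = -129.79°

-129.8°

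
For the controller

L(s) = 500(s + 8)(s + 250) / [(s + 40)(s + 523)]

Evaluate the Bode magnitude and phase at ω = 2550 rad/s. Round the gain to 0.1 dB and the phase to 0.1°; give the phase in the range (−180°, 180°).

53.8 dB, 6.7°

At s = jω = j2550:
zero (s+8): 8 + j2550 → |·| = √(8²+2550²) = √6502564 ≈ 2550, ∠ = arctan(2550/8) ≈ 89.82°
zero (s+250): 250 + j2550 → |·| = √(250²+2550²) = √6565000 ≈ 2562.2, ∠ = arctan(2550/250) ≈ 84.40°
pole (s+40): 40 + j2550 → |·| = √(40²+2550²) = √6504100 ≈ 2550.3, ∠ = arctan(2550/40) ≈ 89.10°
pole (s+523): 523 + j2550 → |·| = √(523²+2550²) = √6776029 ≈ 2603.1, ∠ = arctan(2550/523) ≈ 78.41°
|L| = 500 · 6.5336e+06 / 6.6387e+06 ≈ 492.08
Gain = 20 log₁₀(492.08) ≈ 53.84 dB
∠L = 174.22° − 167.51° = 6.71°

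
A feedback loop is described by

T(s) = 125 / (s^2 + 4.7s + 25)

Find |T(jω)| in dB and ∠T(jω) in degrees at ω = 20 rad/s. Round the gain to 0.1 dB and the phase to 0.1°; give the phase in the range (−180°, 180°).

-9.8 dB, -165.9°

At s = jω = j20:
quadratic: (j20)² + 4.7·j20 + 25 = -375 + j94 → |·| ≈ 386.6, ∠ ≈ 165.93°
|T| = 125 / 386.6 ≈ 0.32333
Gain = 20 log₁₀(0.32333) ≈ -9.81 dB
∠T = 0.00° − 165.93° = -165.93°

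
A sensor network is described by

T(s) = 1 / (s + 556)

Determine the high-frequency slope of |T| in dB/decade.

-20 dB/decade

Each pole contributes −20 dB/decade at high frequency; each zero contributes +20 dB/decade.
Net: 0 zero(s) − 1 pole(s) → -20 dB/decade.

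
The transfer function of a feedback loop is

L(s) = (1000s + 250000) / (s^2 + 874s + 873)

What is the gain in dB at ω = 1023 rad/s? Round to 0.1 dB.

-2.3 dB

Substitute s = j1023:
Numerator: 1000(j1023) + 250000 = 250000 + j1023000
Denominator: (j1023)^2 + 874(j1023) + 873 = -1045656 + j894102
|N| = √(250000² + 1023000²) ≈ 1.0531e+06, ∠N ≈ 76.27°
|D| = √(1045656² + 894102²) ≈ 1.3758e+06, ∠D ≈ 139.47°
|L| = 1.0531e+06 / 1.3758e+06 ≈ 0.76545
Gain = 20 log₁₀(0.76545) ≈ -2.32 dB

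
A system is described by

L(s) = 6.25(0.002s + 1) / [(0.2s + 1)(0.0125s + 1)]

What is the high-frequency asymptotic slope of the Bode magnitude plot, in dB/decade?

-20 dB/decade

Each pole contributes −20 dB/decade at high frequency; each zero contributes +20 dB/decade.
Net: 1 zero(s) − 2 pole(s) → -20 dB/decade.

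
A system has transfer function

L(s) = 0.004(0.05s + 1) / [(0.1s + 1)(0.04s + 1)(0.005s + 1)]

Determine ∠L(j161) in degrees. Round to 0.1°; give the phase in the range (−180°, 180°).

-123.5°

At ω = 161 rad/s:
zero (1 + j161·0.05) = 1 + j8.05 → |·| ≈ 8.1119, ∠ ≈ 82.92°
pole (1 + j161·0.1) = 1 + j16.1 → |·| ≈ 16.131, ∠ ≈ 86.45°
pole (1 + j161·0.04) = 1 + j6.44 → |·| ≈ 6.5172, ∠ ≈ 81.17°
pole (1 + j161·0.005) = 1 + j0.805 → |·| ≈ 1.2838, ∠ ≈ 38.83°
∠L = (82.92°) − (86.45° + 81.17° + 38.83°) = -123.53°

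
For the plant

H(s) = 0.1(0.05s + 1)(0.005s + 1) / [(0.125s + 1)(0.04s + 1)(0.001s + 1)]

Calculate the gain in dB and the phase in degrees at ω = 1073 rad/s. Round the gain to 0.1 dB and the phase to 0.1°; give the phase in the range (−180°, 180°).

-49.2 dB, -56.9°

At ω = 1073 rad/s:
zero (1 + j1073·0.05) = 1 + j53.65 → |·| ≈ 53.659, ∠ ≈ 88.93°
zero (1 + j1073·0.005) = 1 + j5.365 → |·| ≈ 5.4574, ∠ ≈ 79.44°
pole (1 + j1073·0.125) = 1 + j134.125 → |·| ≈ 134.13, ∠ ≈ 89.57°
pole (1 + j1073·0.04) = 1 + j42.92 → |·| ≈ 42.932, ∠ ≈ 88.67°
pole (1 + j1073·0.001) = 1 + j1.073 → |·| ≈ 1.4667, ∠ ≈ 47.02°
|H| = 0.1 · 53.659 · 5.4574 / (134.13 · 42.932 · 1.4667) ≈ 0.0034672
Gain = 20 log₁₀(0.0034672) ≈ -49.20 dB
∠H = (88.93° + 79.44°) − (89.57° + 88.67° + 47.02°) = -56.89°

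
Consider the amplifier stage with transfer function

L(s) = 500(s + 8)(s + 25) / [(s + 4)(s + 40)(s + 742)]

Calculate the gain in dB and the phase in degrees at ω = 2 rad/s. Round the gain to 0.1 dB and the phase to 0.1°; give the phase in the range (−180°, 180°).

-2.2 dB, -11.0°

At s = jω = j2:
zero (s+8): 8 + j2 → |·| = √(8²+2²) = √68 ≈ 8.2462, ∠ = arctan(2/8) ≈ 14.04°
zero (s+25): 25 + j2 → |·| = √(25²+2²) = √629 ≈ 25.08, ∠ = arctan(2/25) ≈ 4.57°
pole (s+4): 4 + j2 → |·| = √(4²+2²) = √20 ≈ 4.4721, ∠ = arctan(2/4) ≈ 26.57°
pole (s+40): 40 + j2 → |·| = √(40²+2²) = √1604 ≈ 40.05, ∠ = arctan(2/40) ≈ 2.86°
pole (s+742): 742 + j2 → |·| = √(742²+2²) = √550568 ≈ 742, ∠ = arctan(2/742) ≈ 0.15°
|L| = 500 · 206.81 / 1.329e+05 ≈ 0.77807
Gain = 20 log₁₀(0.77807) ≈ -2.18 dB
∠L = 18.61° − 29.58° = -10.97°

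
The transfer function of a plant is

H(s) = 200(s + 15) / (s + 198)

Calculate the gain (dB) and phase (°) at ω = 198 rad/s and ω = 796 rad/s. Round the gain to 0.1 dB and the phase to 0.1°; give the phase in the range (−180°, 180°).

ω = 198: 43.0 dB, 40.7°; ω = 796: 45.8 dB, 12.9°

At s = jω = j198:
zero (s+15): 15 + j198 → |·| = √(15²+198²) = √39429 ≈ 198.57, ∠ = arctan(198/15) ≈ 85.67°
pole (s+198): 198 + j198 → |·| = √(198²+198²) = √78408 ≈ 280.01, ∠ = arctan(198/198) ≈ 45.00°
|H| = 200 · 198.57 / 280.01 ≈ 141.83
Gain = 20 log₁₀(141.83) ≈ 43.04 dB
∠H = 85.67° − 45.00° = 40.67°

At s = jω = j796:
zero (s+15): 15 + j796 → |·| = √(15²+796²) = √633841 ≈ 796.14, ∠ = arctan(796/15) ≈ 88.92°
pole (s+198): 198 + j796 → |·| = √(198²+796²) = √672820 ≈ 820.26, ∠ = arctan(796/198) ≈ 76.03°
|H| = 200 · 796.14 / 820.26 ≈ 194.12
Gain = 20 log₁₀(194.12) ≈ 45.76 dB
∠H = 88.92° − 76.03° = 12.89°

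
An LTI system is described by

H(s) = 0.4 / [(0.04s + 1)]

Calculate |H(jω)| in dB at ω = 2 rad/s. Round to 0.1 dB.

-8.0 dB

At ω = 2 rad/s:
pole (1 + j2·0.04) = 1 + j0.08 → |·| ≈ 1.0032, ∠ ≈ 4.57°
|H| = 0.4 · 1 / (1.0032) ≈ 0.39872
Gain = 20 log₁₀(0.39872) ≈ -7.99 dB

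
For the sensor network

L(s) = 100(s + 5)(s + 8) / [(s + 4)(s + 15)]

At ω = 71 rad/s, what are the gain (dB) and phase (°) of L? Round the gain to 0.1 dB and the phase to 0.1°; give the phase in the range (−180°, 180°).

At s = jω = j71:
zero (s+5): 5 + j71 → |·| = √(5²+71²) = √5066 ≈ 71.176, ∠ = arctan(71/5) ≈ 85.97°
zero (s+8): 8 + j71 → |·| = √(8²+71²) = √5105 ≈ 71.449, ∠ = arctan(71/8) ≈ 83.57°
pole (s+4): 4 + j71 → |·| = √(4²+71²) = √5057 ≈ 71.113, ∠ = arctan(71/4) ≈ 86.78°
pole (s+15): 15 + j71 → |·| = √(15²+71²) = √5266 ≈ 72.567, ∠ = arctan(71/15) ≈ 78.07°
|L| = 100 · 5085.5 / 5160.5 ≈ 98.547
Gain = 20 log₁₀(98.547) ≈ 39.87 dB
∠L = 169.54° − 164.85° = 4.69°

39.9 dB, 4.7°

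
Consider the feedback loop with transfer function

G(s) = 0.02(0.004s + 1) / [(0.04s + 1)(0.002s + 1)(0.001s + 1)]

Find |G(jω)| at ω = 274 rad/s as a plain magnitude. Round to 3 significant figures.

0.00228

At ω = 274 rad/s:
zero (1 + j274·0.004) = 1 + j1.096 → |·| ≈ 1.4836, ∠ ≈ 47.62°
pole (1 + j274·0.04) = 1 + j10.96 → |·| ≈ 11.006, ∠ ≈ 84.79°
pole (1 + j274·0.002) = 1 + j0.548 → |·| ≈ 1.1403, ∠ ≈ 28.72°
pole (1 + j274·0.001) = 1 + j0.274 → |·| ≈ 1.0369, ∠ ≈ 15.32°
|G| = 0.02 · 1.4836 / (11.006 · 1.1403 · 1.0369) ≈ 0.0022801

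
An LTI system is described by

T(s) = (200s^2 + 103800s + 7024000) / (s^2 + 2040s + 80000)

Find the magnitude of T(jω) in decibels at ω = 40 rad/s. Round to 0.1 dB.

36.9 dB

Substitute s = j40:
Numerator: 200(j40)^2 + 103800(j40) + 7024000 = 6704000 + j4152000
Denominator: (j40)^2 + 2040(j40) + 80000 = 78400 + j81600
|N| = √(6704000² + 4152000²) ≈ 7.8856e+06, ∠N ≈ 31.77°
|D| = √(78400² + 81600²) ≈ 1.1316e+05, ∠D ≈ 46.15°
|T| = 7.8856e+06 / 1.1316e+05 ≈ 69.685
Gain = 20 log₁₀(69.685) ≈ 36.86 dB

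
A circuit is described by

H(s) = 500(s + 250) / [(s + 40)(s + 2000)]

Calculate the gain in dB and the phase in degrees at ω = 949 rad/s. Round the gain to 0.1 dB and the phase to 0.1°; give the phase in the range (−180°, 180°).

At s = jω = j949:
zero (s+250): 250 + j949 → |·| = √(250²+949²) = √963101 ≈ 981.38, ∠ = arctan(949/250) ≈ 75.24°
pole (s+40): 40 + j949 → |·| = √(40²+949²) = √902201 ≈ 949.84, ∠ = arctan(949/40) ≈ 87.59°
pole (s+2000): 2000 + j949 → |·| = √(2000²+949²) = √4900601 ≈ 2213.7, ∠ = arctan(949/2000) ≈ 25.38°
|H| = 500 · 981.38 / 2.1027e+06 ≈ 0.23336
Gain = 20 log₁₀(0.23336) ≈ -12.64 dB
∠H = 75.24° − 112.97° = -37.73°

-12.6 dB, -37.7°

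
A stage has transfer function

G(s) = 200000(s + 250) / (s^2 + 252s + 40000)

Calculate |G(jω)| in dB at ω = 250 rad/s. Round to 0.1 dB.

60.5 dB

At s = jω = j250:
zero (s+250): 250 + j250 → |·| = √(250²+250²) = √125000 ≈ 353.55, ∠ = arctan(250/250) ≈ 45.00°
quadratic: (j250)² + 252·j250 + 40000 = -22500 + j63000 → |·| ≈ 66897, ∠ ≈ 109.65°
|G| = 200000 · 353.55 / 66897 ≈ 1057
Gain = 20 log₁₀(1057) ≈ 60.48 dB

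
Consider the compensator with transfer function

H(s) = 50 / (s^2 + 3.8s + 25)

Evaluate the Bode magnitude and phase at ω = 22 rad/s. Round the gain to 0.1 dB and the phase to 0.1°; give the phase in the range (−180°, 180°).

-19.4 dB, -169.7°

At s = jω = j22:
quadratic: (j22)² + 3.8·j22 + 25 = -459 + j83.6 → |·| ≈ 466.55, ∠ ≈ 169.68°
|H| = 50 / 466.55 ≈ 0.10717
Gain = 20 log₁₀(0.10717) ≈ -19.40 dB
∠H = 0.00° − 169.68° = -169.68°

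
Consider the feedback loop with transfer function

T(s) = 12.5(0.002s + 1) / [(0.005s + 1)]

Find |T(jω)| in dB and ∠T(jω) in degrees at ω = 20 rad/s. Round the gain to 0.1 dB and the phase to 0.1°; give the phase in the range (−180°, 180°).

21.9 dB, -3.4°

At ω = 20 rad/s:
zero (1 + j20·0.002) = 1 + j0.04 → |·| ≈ 1.0008, ∠ ≈ 2.29°
pole (1 + j20·0.005) = 1 + j0.1 → |·| ≈ 1.005, ∠ ≈ 5.71°
|T| = 12.5 · 1.0008 / (1.005) ≈ 12.448
Gain = 20 log₁₀(12.448) ≈ 21.90 dB
∠T = (2.29°) − (5.71°) = -3.42°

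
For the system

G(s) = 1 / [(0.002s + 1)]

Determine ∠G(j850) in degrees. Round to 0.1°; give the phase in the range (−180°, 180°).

-59.5°

At ω = 850 rad/s:
pole (1 + j850·0.002) = 1 + j1.7 → |·| ≈ 1.9723, ∠ ≈ 59.53°
∠G = (0°) − (59.53°) = -59.53°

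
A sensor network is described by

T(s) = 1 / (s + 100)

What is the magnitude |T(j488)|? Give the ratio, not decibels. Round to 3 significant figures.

At s = jω = j488:
pole (s+100): 100 + j488 → |·| = √(100²+488²) = √248144 ≈ 498.14, ∠ = arctan(488/100) ≈ 78.42°
|T| = 1 / 498.14 ≈ 0.0020075

0.00201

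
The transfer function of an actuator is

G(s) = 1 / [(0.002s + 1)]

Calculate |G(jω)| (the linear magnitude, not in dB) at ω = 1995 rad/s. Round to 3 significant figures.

0.243

At ω = 1995 rad/s:
pole (1 + j1995·0.002) = 1 + j3.99 → |·| ≈ 4.1134, ∠ ≈ 75.93°
|G| = 1 · 1 / (4.1134) ≈ 0.24311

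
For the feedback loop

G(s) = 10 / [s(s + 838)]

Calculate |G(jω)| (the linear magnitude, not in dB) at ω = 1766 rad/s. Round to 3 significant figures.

2.90e-06

At s = jω = j1766:
pole (s+838): 838 + j1766 → |·| = √(838²+1766²) = √3821000 ≈ 1954.7, ∠ = arctan(1766/838) ≈ 64.61°
pole at origin: |s| = 1766, ∠ = 90.00° (in denominator)
|G| = 10 / 3.452e+06 ≈ 2.8969e-06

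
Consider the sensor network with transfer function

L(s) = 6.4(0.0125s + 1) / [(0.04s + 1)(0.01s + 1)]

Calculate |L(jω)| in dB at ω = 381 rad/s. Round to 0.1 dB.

-5.7 dB

At ω = 381 rad/s:
zero (1 + j381·0.0125) = 1 + j4.7625 → |·| ≈ 4.8664, ∠ ≈ 78.14°
pole (1 + j381·0.04) = 1 + j15.24 → |·| ≈ 15.273, ∠ ≈ 86.25°
pole (1 + j381·0.01) = 1 + j3.81 → |·| ≈ 3.939, ∠ ≈ 75.29°
|L| = 6.4 · 4.8664 / (15.273 · 3.939) ≈ 0.5177
Gain = 20 log₁₀(0.5177) ≈ -5.72 dB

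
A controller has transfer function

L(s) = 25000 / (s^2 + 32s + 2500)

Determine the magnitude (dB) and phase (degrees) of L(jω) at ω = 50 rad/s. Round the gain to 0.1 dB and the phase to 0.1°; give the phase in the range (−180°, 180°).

At s = jω = j50:
quadratic: (j50)² + 32·j50 + 2500 = 0 + j1600 → |·| ≈ 1600, ∠ ≈ 90.00°
|L| = 25000 / 1600 ≈ 15.625
Gain = 20 log₁₀(15.625) ≈ 23.88 dB
∠L = 0.00° − 90.00° = -90.00°

23.9 dB, -90.0°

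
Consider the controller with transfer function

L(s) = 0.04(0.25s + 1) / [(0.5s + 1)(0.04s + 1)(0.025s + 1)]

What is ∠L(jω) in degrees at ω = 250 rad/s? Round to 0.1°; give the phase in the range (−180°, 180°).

-165.7°

At ω = 250 rad/s:
zero (1 + j250·0.25) = 1 + j62.5 → |·| ≈ 62.508, ∠ ≈ 89.08°
pole (1 + j250·0.5) = 1 + j125 → |·| ≈ 125, ∠ ≈ 89.54°
pole (1 + j250·0.04) = 1 + j10 → |·| ≈ 10.05, ∠ ≈ 84.29°
pole (1 + j250·0.025) = 1 + j6.25 → |·| ≈ 6.3295, ∠ ≈ 80.91°
∠L = (89.08°) − (89.54° + 84.29° + 80.91°) = -165.66°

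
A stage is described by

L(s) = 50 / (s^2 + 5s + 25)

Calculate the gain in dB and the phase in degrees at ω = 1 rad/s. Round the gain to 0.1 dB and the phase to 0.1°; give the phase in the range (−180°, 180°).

6.2 dB, -11.8°

At s = jω = j1:
quadratic: (j1)² + 5·j1 + 25 = 24 + j5 → |·| ≈ 24.515, ∠ ≈ 11.77°
|L| = 50 / 24.515 ≈ 2.0396
Gain = 20 log₁₀(2.0396) ≈ 6.19 dB
∠L = 0.00° − 11.77° = -11.77°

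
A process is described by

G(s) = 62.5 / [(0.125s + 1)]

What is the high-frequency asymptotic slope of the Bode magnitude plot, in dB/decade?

-20 dB/decade

Each pole contributes −20 dB/decade at high frequency; each zero contributes +20 dB/decade.
Net: 0 zero(s) − 1 pole(s) → -20 dB/decade.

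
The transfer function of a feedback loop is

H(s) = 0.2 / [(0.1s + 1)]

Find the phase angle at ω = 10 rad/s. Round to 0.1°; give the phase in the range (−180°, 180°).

At ω = 10 rad/s:
pole (1 + j10·0.1) = 1 + j1 → |·| ≈ 1.4142, ∠ ≈ 45.00°
∠H = (0°) − (45.00°) = -45.00°

-45.0°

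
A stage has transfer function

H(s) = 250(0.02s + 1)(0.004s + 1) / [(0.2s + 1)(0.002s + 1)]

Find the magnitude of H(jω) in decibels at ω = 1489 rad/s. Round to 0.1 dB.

At ω = 1489 rad/s:
zero (1 + j1489·0.02) = 1 + j29.78 → |·| ≈ 29.797, ∠ ≈ 88.08°
zero (1 + j1489·0.004) = 1 + j5.956 → |·| ≈ 6.0394, ∠ ≈ 80.47°
pole (1 + j1489·0.2) = 1 + j297.8 → |·| ≈ 297.8, ∠ ≈ 89.81°
pole (1 + j1489·0.002) = 1 + j2.978 → |·| ≈ 3.1414, ∠ ≈ 71.44°
|H| = 250 · 29.797 · 6.0394 / (297.8 · 3.1414) ≈ 48.09
Gain = 20 log₁₀(48.09) ≈ 33.64 dB

33.6 dB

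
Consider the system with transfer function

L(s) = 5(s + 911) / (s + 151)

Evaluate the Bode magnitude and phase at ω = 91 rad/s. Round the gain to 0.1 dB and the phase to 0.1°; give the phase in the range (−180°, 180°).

At s = jω = j91:
zero (s+911): 911 + j91 → |·| = √(911²+91²) = √838202 ≈ 915.53, ∠ = arctan(91/911) ≈ 5.70°
pole (s+151): 151 + j91 → |·| = √(151²+91²) = √31082 ≈ 176.3, ∠ = arctan(91/151) ≈ 31.08°
|L| = 5 · 915.53 / 176.3 ≈ 25.965
Gain = 20 log₁₀(25.965) ≈ 28.29 dB
∠L = 5.70° − 31.08° = -25.38°

28.3 dB, -25.4°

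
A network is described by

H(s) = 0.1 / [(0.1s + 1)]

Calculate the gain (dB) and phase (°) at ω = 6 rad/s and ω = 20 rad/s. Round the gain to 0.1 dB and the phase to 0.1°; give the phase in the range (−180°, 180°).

At ω = 6 rad/s:
pole (1 + j6·0.1) = 1 + j0.6 → |·| ≈ 1.1662, ∠ ≈ 30.96°
|H| = 0.1 · 1 / (1.1662) ≈ 0.085749
Gain = 20 log₁₀(0.085749) ≈ -21.34 dB
∠H = (0°) − (30.96°) = -30.96°

At ω = 20 rad/s:
pole (1 + j20·0.1) = 1 + j2 → |·| ≈ 2.2361, ∠ ≈ 63.43°
|H| = 0.1 · 1 / (2.2361) ≈ 0.044721
Gain = 20 log₁₀(0.044721) ≈ -26.99 dB
∠H = (0°) − (63.43°) = -63.43°

ω = 6: -21.3 dB, -31.0°; ω = 20: -27.0 dB, -63.4°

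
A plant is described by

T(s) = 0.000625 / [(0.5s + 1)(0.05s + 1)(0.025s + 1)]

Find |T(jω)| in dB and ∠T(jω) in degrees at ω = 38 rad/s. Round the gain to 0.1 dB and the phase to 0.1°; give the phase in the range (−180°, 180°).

At ω = 38 rad/s:
pole (1 + j38·0.5) = 1 + j19 → |·| ≈ 19.026, ∠ ≈ 86.99°
pole (1 + j38·0.05) = 1 + j1.9 → |·| ≈ 2.1471, ∠ ≈ 62.24°
pole (1 + j38·0.025) = 1 + j0.95 → |·| ≈ 1.3793, ∠ ≈ 43.53°
|T| = 0.000625 · 1 / (19.026 · 2.1471 · 1.3793) ≈ 1.1092e-05
Gain = 20 log₁₀(1.1092e-05) ≈ -99.10 dB
∠T = (0°) − (86.99° + 62.24° + 43.53°) = -192.76° ≡ 167.24° (principal value)

-99.1 dB, 167.2°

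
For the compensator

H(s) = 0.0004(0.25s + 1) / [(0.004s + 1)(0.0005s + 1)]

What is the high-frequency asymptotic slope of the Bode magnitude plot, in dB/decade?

-20 dB/decade

Each pole contributes −20 dB/decade at high frequency; each zero contributes +20 dB/decade.
Net: 1 zero(s) − 2 pole(s) → -20 dB/decade.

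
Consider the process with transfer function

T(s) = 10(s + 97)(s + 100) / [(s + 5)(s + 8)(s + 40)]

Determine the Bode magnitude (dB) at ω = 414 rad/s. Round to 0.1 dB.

At s = jω = j414:
zero (s+97): 97 + j414 → |·| = √(97²+414²) = √180805 ≈ 425.21, ∠ = arctan(414/97) ≈ 76.81°
zero (s+100): 100 + j414 → |·| = √(100²+414²) = √181396 ≈ 425.91, ∠ = arctan(414/100) ≈ 76.42°
pole (s+5): 5 + j414 → |·| = √(5²+414²) = √171421 ≈ 414.03, ∠ = arctan(414/5) ≈ 89.31°
pole (s+8): 8 + j414 → |·| = √(8²+414²) = √171460 ≈ 414.08, ∠ = arctan(414/8) ≈ 88.89°
pole (s+40): 40 + j414 → |·| = √(40²+414²) = √172996 ≈ 415.93, ∠ = arctan(414/40) ≈ 84.48°
|T| = 10 · 1.811e+05 / 7.1308e+07 ≈ 0.025397
Gain = 20 log₁₀(0.025397) ≈ -31.90 dB

-31.9 dB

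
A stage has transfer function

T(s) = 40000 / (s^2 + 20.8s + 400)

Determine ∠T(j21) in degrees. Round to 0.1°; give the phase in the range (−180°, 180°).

At s = jω = j21:
quadratic: (j21)² + 20.8·j21 + 400 = -41 + j436.8 → |·| ≈ 438.72, ∠ ≈ 95.36°
∠T = 0.00° − 95.36° = -95.36°

-95.4°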